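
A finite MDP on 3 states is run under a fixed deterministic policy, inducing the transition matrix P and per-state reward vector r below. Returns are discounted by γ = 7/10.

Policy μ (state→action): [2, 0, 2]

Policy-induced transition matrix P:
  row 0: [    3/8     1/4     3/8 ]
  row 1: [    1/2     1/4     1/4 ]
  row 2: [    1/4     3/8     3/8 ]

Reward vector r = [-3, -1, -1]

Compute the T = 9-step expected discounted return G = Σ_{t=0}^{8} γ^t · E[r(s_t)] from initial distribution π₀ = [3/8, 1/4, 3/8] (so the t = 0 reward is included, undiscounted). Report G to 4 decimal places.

t=0: π = [0.3750, 0.2500, 0.3750], E[r] = -1.7500, γ^t·E[r] = -1.750000, running G = -1.750000
t=1: π = [0.3594, 0.2969, 0.3438], E[r] = -1.7188, γ^t·E[r] = -1.203125, running G = -2.953125
t=2: π = [0.3691, 0.2930, 0.3379], E[r] = -1.7383, γ^t·E[r] = -0.851758, running G = -3.804883
t=3: π = [0.3694, 0.2922, 0.3384], E[r] = -1.7388, γ^t·E[r] = -0.596398, running G = -4.401281
t=4: π = [0.3692, 0.2923, 0.3385], E[r] = -1.7385, γ^t·E[r] = -0.417405, running G = -4.818686
t=5: π = [0.3692, 0.2923, 0.3385], E[r] = -1.7385, γ^t·E[r] = -0.292182, running G = -5.110868
t=6: π = [0.3692, 0.2923, 0.3385], E[r] = -1.7385, γ^t·E[r] = -0.204528, running G = -5.315397
t=7: π = [0.3692, 0.2923, 0.3385], E[r] = -1.7385, γ^t·E[r] = -0.143170, running G = -5.458567
t=8: π = [0.3692, 0.2923, 0.3385], E[r] = -1.7385, γ^t·E[r] = -0.100219, running G = -5.558785

G = -5.5588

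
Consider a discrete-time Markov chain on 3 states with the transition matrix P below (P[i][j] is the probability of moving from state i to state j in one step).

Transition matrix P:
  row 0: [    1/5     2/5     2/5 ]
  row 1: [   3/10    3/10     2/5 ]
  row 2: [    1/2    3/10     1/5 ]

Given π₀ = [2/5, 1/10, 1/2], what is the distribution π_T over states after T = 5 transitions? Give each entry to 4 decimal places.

t=0: π = [0.4000, 0.1000, 0.5000]
t=1: π = [0.3600, 0.3400, 0.3000]
t=2: π = [0.3240, 0.3360, 0.3400]
t=3: π = [0.3356, 0.3324, 0.3320]
t=4: π = [0.3328, 0.3336, 0.3336]
t=5: π = [0.3334, 0.3333, 0.3333]

π = [0.3334, 0.3333, 0.3333]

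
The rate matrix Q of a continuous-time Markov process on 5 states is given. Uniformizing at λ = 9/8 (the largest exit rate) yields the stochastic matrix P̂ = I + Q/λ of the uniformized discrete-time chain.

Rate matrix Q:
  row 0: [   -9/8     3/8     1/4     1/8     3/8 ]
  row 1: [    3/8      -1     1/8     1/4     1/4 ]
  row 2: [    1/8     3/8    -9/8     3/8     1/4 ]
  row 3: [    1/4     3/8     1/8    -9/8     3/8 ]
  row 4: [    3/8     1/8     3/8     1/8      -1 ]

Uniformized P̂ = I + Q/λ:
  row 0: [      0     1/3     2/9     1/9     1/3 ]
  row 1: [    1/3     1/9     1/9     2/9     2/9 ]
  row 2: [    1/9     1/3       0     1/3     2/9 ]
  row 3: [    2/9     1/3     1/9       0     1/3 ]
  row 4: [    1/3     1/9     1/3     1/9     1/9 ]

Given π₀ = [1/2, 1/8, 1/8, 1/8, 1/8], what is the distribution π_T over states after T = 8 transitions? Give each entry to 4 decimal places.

t=0: π = [0.5000, 0.1250, 0.1250, 0.1250, 0.1250]
t=1: π = [0.1250, 0.2778, 0.1806, 0.1389, 0.2778]
t=2: π = [0.2361, 0.2099, 0.1667, 0.1667, 0.2207]
t=3: π = [0.1991, 0.2377, 0.1679, 0.1529, 0.2425]
t=4: π = [0.2127, 0.2266, 0.1685, 0.1578, 0.2344]
t=5: π = [0.2075, 0.2309, 0.1681, 0.1562, 0.2373]
t=6: π = [0.2095, 0.2293, 0.1682, 0.1568, 0.2363]
t=7: π = [0.2087, 0.2299, 0.1682, 0.1566, 0.2367]
t=8: π = [0.2090, 0.2297, 0.1682, 0.1566, 0.2365]

π = [0.2090, 0.2297, 0.1682, 0.1566, 0.2365]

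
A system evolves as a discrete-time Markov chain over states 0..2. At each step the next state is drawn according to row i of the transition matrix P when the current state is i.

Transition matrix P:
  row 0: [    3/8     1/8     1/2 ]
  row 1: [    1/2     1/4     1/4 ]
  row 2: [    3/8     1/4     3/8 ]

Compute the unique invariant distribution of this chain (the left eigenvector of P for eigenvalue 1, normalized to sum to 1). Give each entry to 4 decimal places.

Balance equations π_j = Σ_i π_i·P[i][j]:
  π_0 = 3/8·π_0 + 1/2·π_1 + 3/8·π_2
  π_1 = 1/8·π_0 + 1/4·π_1 + 1/4·π_2
  normalize: π_0 + π_1 + π_2 = 1
Solving the linear system gives exactly π = [2/5, 1/5, 2/5].

π = [0.4000, 0.2000, 0.4000]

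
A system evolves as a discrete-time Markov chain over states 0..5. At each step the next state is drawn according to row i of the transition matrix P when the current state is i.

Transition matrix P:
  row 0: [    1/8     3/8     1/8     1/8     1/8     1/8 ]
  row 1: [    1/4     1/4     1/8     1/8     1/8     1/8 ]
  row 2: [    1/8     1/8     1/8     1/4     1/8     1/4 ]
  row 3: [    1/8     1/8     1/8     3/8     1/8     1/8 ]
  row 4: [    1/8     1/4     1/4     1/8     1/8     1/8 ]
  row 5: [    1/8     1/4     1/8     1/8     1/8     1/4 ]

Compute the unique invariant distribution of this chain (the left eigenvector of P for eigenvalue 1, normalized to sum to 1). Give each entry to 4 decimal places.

π = [0.1535, 0.2278, 0.1406, 0.1901, 0.1250, 0.1629]

Balance equations π_j = Σ_i π_i·P[i][j]:
  π_0 = 1/8·π_0 + 1/4·π_1 + 1/8·π_2 + 1/8·π_3 + 1/8·π_4 + 1/8·π_5
  π_1 = 3/8·π_0 + 1/4·π_1 + 1/8·π_2 + 1/8·π_3 + 1/4·π_4 + 1/4·π_5
  π_2 = 1/8·π_0 + 1/8·π_1 + 1/8·π_2 + 1/8·π_3 + 1/4·π_4 + 1/8·π_5
  π_3 = 1/8·π_0 + 1/8·π_1 + 1/4·π_2 + 3/8·π_3 + 1/8·π_4 + 1/8·π_5
  π_4 = 1/8·π_0 + 1/8·π_1 + 1/8·π_2 + 1/8·π_3 + 1/8·π_4 + 1/8·π_5
  normalize: π_0 + π_1 + π_2 + π_3 + π_4 + π_5 = 1
Solving the linear system gives exactly π = [3713/24192, 689/3024, 9/64, 73/384, 1/8, 73/448].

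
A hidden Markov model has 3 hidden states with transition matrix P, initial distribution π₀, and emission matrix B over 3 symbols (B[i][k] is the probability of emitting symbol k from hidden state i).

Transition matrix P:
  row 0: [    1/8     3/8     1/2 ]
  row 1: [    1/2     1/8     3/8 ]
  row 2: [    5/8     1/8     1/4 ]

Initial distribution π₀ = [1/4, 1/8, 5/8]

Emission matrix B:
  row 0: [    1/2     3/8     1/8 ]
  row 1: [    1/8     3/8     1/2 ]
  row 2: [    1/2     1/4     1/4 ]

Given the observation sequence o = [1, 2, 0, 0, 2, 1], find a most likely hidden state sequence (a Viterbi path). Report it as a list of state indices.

t=0: δ = [9.375e-02, 4.688e-02, 1.562e-01]  (obs o_0=1)
t=1: δ = [1.221e-02, 1.758e-02, 1.172e-02]  ψ = [2, 0, 0]  (obs o_1=2)
t=2: δ = [4.395e-03, 5.722e-04, 3.296e-03]  ψ = [1, 0, 1]  (obs o_2=0)
t=3: δ = [1.030e-03, 2.060e-04, 1.099e-03]  ψ = [2, 0, 0]  (obs o_3=0)
t=4: δ = [8.583e-05, 1.931e-04, 1.287e-04]  ψ = [2, 0, 0]  (obs o_4=2)
t=5: δ = [3.621e-05, 1.207e-05, 1.810e-05]  ψ = [1, 0, 1]  (obs o_5=1)
backtrack: best end state = 0; path = [0, 1, 2, 0, 1, 0]

path = [0, 1, 2, 0, 1, 0]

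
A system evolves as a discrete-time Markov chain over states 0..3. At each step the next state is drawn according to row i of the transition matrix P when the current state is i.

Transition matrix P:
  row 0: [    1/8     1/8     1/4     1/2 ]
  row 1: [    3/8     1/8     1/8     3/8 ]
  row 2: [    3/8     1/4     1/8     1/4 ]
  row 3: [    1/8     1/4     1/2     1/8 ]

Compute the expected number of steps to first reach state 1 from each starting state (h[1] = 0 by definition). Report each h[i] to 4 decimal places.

h = [4.9939, 0.0000, 4.5576, 4.4606]

First-step conditioning: h[1] = 0; for i ≠ 1, h[i] = 1 + Σ_k P[i][k]·h[k].
  h[0] = 1 + 1/8·h[0] + 1/4·h[2] + 1/2·h[3]
  h[2] = 1 + 3/8·h[0] + 1/8·h[2] + 1/4·h[3]
  h[3] = 1 + 1/8·h[0] + 1/2·h[2] + 1/8·h[3]
Solving the 3×3 linear system over states ≠ 1 gives exactly h = [824/165, 0, 752/165, 736/165] (h[1] = 0 is the target).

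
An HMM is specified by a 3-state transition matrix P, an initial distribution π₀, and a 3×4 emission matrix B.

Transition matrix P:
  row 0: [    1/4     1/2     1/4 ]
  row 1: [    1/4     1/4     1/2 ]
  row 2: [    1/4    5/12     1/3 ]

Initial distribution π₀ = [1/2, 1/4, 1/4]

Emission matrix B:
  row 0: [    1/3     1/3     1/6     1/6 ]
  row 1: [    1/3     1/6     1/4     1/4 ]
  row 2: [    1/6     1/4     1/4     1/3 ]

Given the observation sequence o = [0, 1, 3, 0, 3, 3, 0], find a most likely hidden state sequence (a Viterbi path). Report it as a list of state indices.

t=0: δ = [1.667e-01, 8.333e-02, 4.167e-02]  (obs o_0=0)
t=1: δ = [1.389e-02, 1.389e-02, 1.042e-02]  ψ = [0, 0, 0]  (obs o_1=1)
t=2: δ = [5.787e-04, 1.736e-03, 2.315e-03]  ψ = [0, 0, 1]  (obs o_2=3)
t=3: δ = [1.929e-04, 3.215e-04, 1.447e-04]  ψ = [2, 2, 1]  (obs o_3=0)
t=4: δ = [1.340e-05, 2.411e-05, 5.358e-05]  ψ = [1, 0, 1]  (obs o_4=3)
t=5: δ = [2.233e-06, 5.582e-06, 5.954e-06]  ψ = [2, 2, 2]  (obs o_5=3)
t=6: δ = [4.961e-07, 8.269e-07, 4.651e-07]  ψ = [2, 2, 1]  (obs o_6=0)
backtrack: best end state = 1; path = [0, 1, 2, 1, 2, 2, 1]

path = [0, 1, 2, 1, 2, 2, 1]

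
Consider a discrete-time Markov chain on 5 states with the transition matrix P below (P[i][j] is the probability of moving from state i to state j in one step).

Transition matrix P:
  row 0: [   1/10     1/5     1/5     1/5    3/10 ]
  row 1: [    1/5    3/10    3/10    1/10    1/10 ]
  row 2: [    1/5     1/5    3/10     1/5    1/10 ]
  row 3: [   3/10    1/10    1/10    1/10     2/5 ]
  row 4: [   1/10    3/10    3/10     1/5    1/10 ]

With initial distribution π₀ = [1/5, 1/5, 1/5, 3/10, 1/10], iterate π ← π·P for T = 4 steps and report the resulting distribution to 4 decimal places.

t=0: π = [0.2000, 0.2000, 0.2000, 0.3000, 0.1000]
t=1: π = [0.2000, 0.2000, 0.2200, 0.1500, 0.2300]
t=2: π = [0.1720, 0.2280, 0.2500, 0.1650, 0.1850]
t=3: π = [0.1808, 0.2248, 0.2498, 0.1607, 0.1839]
t=4: π = [0.1796, 0.2248, 0.2498, 0.1615, 0.1844]

π = [0.1796, 0.2248, 0.2498, 0.1615, 0.1844]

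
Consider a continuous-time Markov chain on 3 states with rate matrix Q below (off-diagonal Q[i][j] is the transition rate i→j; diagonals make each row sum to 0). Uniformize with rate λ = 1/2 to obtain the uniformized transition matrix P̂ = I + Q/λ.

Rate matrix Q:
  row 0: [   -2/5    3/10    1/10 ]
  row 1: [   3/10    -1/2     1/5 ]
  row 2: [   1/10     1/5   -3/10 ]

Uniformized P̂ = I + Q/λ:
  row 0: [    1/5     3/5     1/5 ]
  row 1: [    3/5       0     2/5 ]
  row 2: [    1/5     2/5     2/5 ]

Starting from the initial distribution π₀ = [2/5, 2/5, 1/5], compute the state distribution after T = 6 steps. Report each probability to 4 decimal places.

π = [0.3327, 0.3342, 0.3331]

t=0: π = [0.4000, 0.4000, 0.2000]
t=1: π = [0.3600, 0.3200, 0.3200]
t=2: π = [0.3280, 0.3440, 0.3280]
t=3: π = [0.3376, 0.3280, 0.3344]
t=4: π = [0.3312, 0.3363, 0.3325]
t=5: π = [0.3345, 0.3317, 0.3338]
t=6: π = [0.3327, 0.3342, 0.3331]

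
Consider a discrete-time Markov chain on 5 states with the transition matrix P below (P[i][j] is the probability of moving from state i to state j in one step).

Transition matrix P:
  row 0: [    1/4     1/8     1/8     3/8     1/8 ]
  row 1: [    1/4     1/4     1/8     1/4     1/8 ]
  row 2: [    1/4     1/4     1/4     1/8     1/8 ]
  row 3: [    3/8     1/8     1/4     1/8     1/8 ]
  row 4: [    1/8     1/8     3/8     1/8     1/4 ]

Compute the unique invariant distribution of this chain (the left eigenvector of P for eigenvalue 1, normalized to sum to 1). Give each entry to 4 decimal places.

π = [0.2586, 0.1734, 0.2139, 0.2113, 0.1429]

Balance equations π_j = Σ_i π_i·P[i][j]:
  π_0 = 1/4·π_0 + 1/4·π_1 + 1/4·π_2 + 3/8·π_3 + 1/8·π_4
  π_1 = 1/8·π_0 + 1/4·π_1 + 1/4·π_2 + 1/8·π_3 + 1/8·π_4
  π_2 = 1/8·π_0 + 1/8·π_1 + 1/4·π_2 + 1/4·π_3 + 3/8·π_4
  π_3 = 3/8·π_0 + 1/4·π_1 + 1/8·π_2 + 1/8·π_3 + 1/8·π_4
  normalize: π_0 + π_1 + π_2 + π_3 + π_4 = 1
Solving the linear system gives exactly π = [914/3535, 613/3535, 108/505, 747/3535, 1/7].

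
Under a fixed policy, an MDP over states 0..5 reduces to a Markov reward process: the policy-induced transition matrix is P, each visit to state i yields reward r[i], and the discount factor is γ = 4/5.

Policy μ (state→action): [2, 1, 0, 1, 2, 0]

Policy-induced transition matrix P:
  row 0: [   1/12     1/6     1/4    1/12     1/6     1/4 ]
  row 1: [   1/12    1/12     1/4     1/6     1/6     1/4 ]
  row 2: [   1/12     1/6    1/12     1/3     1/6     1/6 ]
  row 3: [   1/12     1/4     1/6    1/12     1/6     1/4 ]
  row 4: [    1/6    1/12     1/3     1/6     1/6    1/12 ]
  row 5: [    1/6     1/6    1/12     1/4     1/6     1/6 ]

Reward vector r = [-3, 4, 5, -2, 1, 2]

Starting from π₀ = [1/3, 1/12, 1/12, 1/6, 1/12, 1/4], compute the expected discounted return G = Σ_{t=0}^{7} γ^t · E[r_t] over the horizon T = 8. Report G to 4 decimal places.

t=0: π = [0.3333, 0.0833, 0.0833, 0.1667, 0.0833, 0.2500], E[r] = 0.0000, γ^t·E[r] = 0.000000, running G = 0.000000
t=1: π = [0.1111, 0.1667, 0.1875, 0.1597, 0.1667, 0.2083], E[r] = 1.5347, γ^t·E[r] = 1.227778, running G = 1.227778
t=2: π = [0.1146, 0.1522, 0.1846, 0.1927, 0.1667, 0.1892], E[r] = 1.3478, γ^t·E[r] = 0.862593, running G = 2.090370
t=3: π = [0.1130, 0.1562, 0.1855, 0.1876, 0.1667, 0.1911], E[r] = 1.3869, γ^t·E[r] = 0.710074, running G = 2.800444
t=4: π = [0.1131, 0.1554, 0.1855, 0.1885, 0.1667, 0.1908], E[r] = 1.3810, γ^t·E[r] = 0.565672, running G = 3.366117
t=5: π = [0.1131, 0.1555, 0.1855, 0.1884, 0.1667, 0.1909], E[r] = 1.3818, γ^t·E[r] = 0.452773, running G = 3.818890
t=6: π = [0.1131, 0.1555, 0.1855, 0.1884, 0.1667, 0.1909], E[r] = 1.3817, γ^t·E[r] = 0.362205, running G = 4.181095
t=7: π = [0.1131, 0.1555, 0.1855, 0.1884, 0.1667, 0.1909], E[r] = 1.3817, γ^t·E[r] = 0.289763, running G = 4.470857

G = 4.4709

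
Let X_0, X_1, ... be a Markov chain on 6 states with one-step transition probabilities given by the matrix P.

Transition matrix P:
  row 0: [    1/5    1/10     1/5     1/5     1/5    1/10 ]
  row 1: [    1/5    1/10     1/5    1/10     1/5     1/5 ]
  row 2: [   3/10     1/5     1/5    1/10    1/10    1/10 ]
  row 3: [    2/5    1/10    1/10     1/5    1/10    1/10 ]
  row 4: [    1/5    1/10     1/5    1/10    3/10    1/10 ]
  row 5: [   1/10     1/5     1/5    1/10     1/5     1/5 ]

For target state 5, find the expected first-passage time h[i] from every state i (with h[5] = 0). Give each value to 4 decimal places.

h = [8.9406, 8.0457, 8.8503, 8.9498, 8.9396, 0.0000]

First-step conditioning: h[5] = 0; for i ≠ 5, h[i] = 1 + Σ_k P[i][k]·h[k].
  h[0] = 1 + 1/5·h[0] + 1/10·h[1] + 1/5·h[2] + 1/5·h[3] + 1/5·h[4]
  h[1] = 1 + 1/5·h[0] + 1/10·h[1] + 1/5·h[2] + 1/10·h[3] + 1/5·h[4]
  h[2] = 1 + 3/10·h[0] + 1/5·h[1] + 1/5·h[2] + 1/10·h[3] + 1/10·h[4]
  h[3] = 1 + 2/5·h[0] + 1/10·h[1] + 1/10·h[2] + 1/5·h[3] + 1/10·h[4]
  h[4] = 1 + 1/5·h[0] + 1/10·h[1] + 1/5·h[2] + 1/10·h[3] + 3/10·h[4]
Solving the 5×5 linear system over states ≠ 5 gives exactly h = [1958/219, 1762/219, 17444/1971, 1960/219, 17620/1971, 0] (h[5] = 0 is the target).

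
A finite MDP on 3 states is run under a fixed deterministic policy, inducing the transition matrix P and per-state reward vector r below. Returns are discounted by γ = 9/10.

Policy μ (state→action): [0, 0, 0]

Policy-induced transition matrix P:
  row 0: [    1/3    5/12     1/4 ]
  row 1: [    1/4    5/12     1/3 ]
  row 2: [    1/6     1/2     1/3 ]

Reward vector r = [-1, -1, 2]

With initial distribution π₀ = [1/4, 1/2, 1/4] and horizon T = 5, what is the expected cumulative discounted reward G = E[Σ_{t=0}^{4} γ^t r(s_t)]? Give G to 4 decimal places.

G = -0.4416

t=0: π = [0.2500, 0.5000, 0.2500], E[r] = -0.2500, γ^t·E[r] = -0.250000, running G = -0.250000
t=1: π = [0.2500, 0.4375, 0.3125], E[r] = -0.0625, γ^t·E[r] = -0.056250, running G = -0.306250
t=2: π = [0.2448, 0.4427, 0.3125], E[r] = -0.0625, γ^t·E[r] = -0.050625, running G = -0.356875
t=3: π = [0.2444, 0.4427, 0.3129], E[r] = -0.0612, γ^t·E[r] = -0.044613, running G = -0.401488
t=4: π = [0.2443, 0.4427, 0.3130], E[r] = -0.0611, γ^t·E[r] = -0.040081, running G = -0.441569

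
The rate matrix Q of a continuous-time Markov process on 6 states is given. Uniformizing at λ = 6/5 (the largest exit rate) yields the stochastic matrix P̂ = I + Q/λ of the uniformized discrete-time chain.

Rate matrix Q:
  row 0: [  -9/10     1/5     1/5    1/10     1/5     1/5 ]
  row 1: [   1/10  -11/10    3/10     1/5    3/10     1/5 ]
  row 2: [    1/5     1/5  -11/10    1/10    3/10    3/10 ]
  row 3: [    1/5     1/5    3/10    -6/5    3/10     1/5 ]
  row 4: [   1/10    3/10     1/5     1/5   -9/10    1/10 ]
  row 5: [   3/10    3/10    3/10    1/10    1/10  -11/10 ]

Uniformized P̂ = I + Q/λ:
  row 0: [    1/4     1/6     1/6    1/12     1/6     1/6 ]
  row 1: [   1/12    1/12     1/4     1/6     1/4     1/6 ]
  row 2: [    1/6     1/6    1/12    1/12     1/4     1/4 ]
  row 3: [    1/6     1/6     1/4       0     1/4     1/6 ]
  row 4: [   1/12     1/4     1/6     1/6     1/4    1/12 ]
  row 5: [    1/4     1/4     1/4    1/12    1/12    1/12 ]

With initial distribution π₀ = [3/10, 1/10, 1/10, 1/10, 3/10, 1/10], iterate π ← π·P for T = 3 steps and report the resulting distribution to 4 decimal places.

t=0: π = [0.3000, 0.1000, 0.1000, 0.1000, 0.3000, 0.1000]
t=1: π = [0.1667, 0.1917, 0.1833, 0.1083, 0.2083, 0.1417]
t=2: π = [0.1590, 0.1799, 0.1882, 0.1076, 0.2125, 0.1528]
t=3: π = [0.1600, 0.1821, 0.1877, 0.1071, 0.2113, 0.1519]

π = [0.1600, 0.1821, 0.1877, 0.1071, 0.2113, 0.1519]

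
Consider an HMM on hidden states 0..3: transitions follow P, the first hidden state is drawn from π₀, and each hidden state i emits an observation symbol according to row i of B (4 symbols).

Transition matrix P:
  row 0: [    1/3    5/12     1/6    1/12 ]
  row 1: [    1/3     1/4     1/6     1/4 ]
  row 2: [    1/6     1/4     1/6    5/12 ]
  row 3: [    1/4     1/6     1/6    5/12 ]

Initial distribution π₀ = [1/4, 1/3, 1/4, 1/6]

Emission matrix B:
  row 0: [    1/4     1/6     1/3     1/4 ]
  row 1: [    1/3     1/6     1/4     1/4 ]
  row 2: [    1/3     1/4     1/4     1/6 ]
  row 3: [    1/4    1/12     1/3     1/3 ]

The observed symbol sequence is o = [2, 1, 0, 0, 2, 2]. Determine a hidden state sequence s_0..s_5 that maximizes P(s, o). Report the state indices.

t=0: δ = [8.333e-02, 8.333e-02, 6.250e-02, 5.556e-02]  (obs o_0=2)
t=1: δ = [4.630e-03, 5.787e-03, 3.472e-03, 2.170e-03]  ψ = [0, 0, 0, 2]  (obs o_1=1)
t=2: δ = [4.823e-04, 6.430e-04, 3.215e-04, 3.617e-04]  ψ = [1, 0, 1, 1]  (obs o_2=0)
t=3: δ = [5.358e-05, 6.698e-05, 3.572e-05, 4.019e-05]  ψ = [1, 0, 1, 1]  (obs o_3=0)
t=4: δ = [7.442e-06, 5.582e-06, 2.791e-06, 5.582e-06]  ψ = [1, 0, 1, 1]  (obs o_4=2)
t=5: δ = [8.269e-07, 7.752e-07, 3.101e-07, 7.752e-07]  ψ = [0, 0, 0, 3]  (obs o_5=2)
backtrack: best end state = 0; path = [0, 1, 0, 1, 0, 0]

path = [0, 1, 0, 1, 0, 0]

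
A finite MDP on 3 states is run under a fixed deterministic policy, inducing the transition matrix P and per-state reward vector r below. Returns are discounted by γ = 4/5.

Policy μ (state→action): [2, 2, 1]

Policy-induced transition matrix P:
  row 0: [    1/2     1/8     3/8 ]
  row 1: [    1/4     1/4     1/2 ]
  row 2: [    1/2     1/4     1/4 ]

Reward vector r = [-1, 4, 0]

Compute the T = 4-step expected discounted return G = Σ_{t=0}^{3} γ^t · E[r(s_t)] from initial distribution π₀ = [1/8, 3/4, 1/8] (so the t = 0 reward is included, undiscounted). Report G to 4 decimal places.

t=0: π = [0.1250, 0.7500, 0.1250], E[r] = 2.8750, γ^t·E[r] = 2.875000, running G = 2.875000
t=1: π = [0.3125, 0.2344, 0.4531], E[r] = 0.6250, γ^t·E[r] = 0.500000, running G = 3.375000
t=2: π = [0.4414, 0.2109, 0.3477], E[r] = 0.4023, γ^t·E[r] = 0.257500, running G = 3.632500
t=3: π = [0.4473, 0.1948, 0.3579], E[r] = 0.3320, γ^t·E[r] = 0.170000, running G = 3.802500

G = 3.8025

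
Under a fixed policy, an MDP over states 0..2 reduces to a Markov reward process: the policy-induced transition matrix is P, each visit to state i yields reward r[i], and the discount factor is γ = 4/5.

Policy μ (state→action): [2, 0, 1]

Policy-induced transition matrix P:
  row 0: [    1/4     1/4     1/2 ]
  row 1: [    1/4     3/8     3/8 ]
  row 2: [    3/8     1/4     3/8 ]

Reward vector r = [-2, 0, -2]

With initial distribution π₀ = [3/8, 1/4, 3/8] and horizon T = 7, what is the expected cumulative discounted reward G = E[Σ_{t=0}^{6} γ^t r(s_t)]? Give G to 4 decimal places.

t=0: π = [0.3750, 0.2500, 0.3750], E[r] = -1.5000, γ^t·E[r] = -1.500000, running G = -1.500000
t=1: π = [0.2969, 0.2813, 0.4219], E[r] = -1.4375, γ^t·E[r] = -1.150000, running G = -2.650000
t=2: π = [0.3027, 0.2852, 0.4121], E[r] = -1.4297, γ^t·E[r] = -0.915000, running G = -3.565000
t=3: π = [0.3015, 0.2856, 0.4128], E[r] = -1.4287, γ^t·E[r] = -0.731500, running G = -4.296500
t=4: π = [0.3016, 0.2857, 0.4127], E[r] = -1.4286, γ^t·E[r] = -0.585150, running G = -4.881650
t=5: π = [0.3016, 0.2857, 0.4127], E[r] = -1.4286, γ^t·E[r] = -0.468115, running G = -5.349765
t=6: π = [0.3016, 0.2857, 0.4127], E[r] = -1.4286, γ^t·E[r] = -0.374492, running G = -5.724257

G = -5.7243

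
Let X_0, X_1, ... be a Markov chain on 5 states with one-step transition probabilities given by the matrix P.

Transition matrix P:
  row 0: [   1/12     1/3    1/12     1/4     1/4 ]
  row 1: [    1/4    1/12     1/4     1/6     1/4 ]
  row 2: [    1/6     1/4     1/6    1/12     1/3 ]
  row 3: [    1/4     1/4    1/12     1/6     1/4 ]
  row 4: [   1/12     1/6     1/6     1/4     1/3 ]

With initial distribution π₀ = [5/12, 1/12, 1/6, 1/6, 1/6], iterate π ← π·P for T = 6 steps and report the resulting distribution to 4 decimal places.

t=0: π = [0.4167, 0.0833, 0.1667, 0.1667, 0.1667]
t=1: π = [0.1389, 0.2569, 0.1250, 0.2014, 0.2778]
t=2: π = [0.1701, 0.1956, 0.1597, 0.1910, 0.2836]
t=3: π = [0.1611, 0.2079, 0.1529, 0.1912, 0.2869]
t=4: π = [0.1626, 0.2049, 0.1546, 0.1913, 0.2867]
t=5: π = [0.1622, 0.2055, 0.1542, 0.1912, 0.2868]
t=6: π = [0.1623, 0.2054, 0.1543, 0.1912, 0.2868]

π = [0.1623, 0.2054, 0.1543, 0.1912, 0.2868]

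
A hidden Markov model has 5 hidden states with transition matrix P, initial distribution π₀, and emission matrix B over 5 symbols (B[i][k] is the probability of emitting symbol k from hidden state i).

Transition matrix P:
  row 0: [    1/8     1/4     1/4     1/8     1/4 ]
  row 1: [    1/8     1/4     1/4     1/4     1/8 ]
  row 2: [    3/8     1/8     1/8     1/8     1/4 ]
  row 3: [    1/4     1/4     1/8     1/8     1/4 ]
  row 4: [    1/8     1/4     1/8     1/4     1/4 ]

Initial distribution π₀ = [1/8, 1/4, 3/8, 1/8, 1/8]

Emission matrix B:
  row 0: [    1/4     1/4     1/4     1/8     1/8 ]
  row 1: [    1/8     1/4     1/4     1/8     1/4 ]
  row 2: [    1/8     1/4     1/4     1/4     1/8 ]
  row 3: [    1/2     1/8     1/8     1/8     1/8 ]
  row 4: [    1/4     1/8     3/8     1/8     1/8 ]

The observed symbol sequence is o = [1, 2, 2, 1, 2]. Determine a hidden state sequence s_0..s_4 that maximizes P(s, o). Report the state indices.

t=0: δ = [3.125e-02, 6.250e-02, 9.375e-02, 1.562e-02, 1.562e-02]  (obs o_0=1)
t=1: δ = [8.789e-03, 3.906e-03, 3.906e-03, 1.953e-03, 8.789e-03]  ψ = [2, 1, 1, 1, 2]  (obs o_1=2)
t=2: δ = [3.662e-04, 5.493e-04, 5.493e-04, 2.747e-04, 8.240e-04]  ψ = [2, 0, 0, 4, 0]  (obs o_2=2)
t=3: δ = [5.150e-05, 5.150e-05, 3.433e-05, 2.575e-05, 2.575e-05]  ψ = [2, 4, 1, 4, 4]  (obs o_3=1)
t=4: δ = [3.219e-06, 3.219e-06, 3.219e-06, 1.609e-06, 4.828e-06]  ψ = [2, 0, 0, 1, 0]  (obs o_4=2)
backtrack: best end state = 4; path = [2, 0, 2, 0, 4]

path = [2, 0, 2, 0, 4]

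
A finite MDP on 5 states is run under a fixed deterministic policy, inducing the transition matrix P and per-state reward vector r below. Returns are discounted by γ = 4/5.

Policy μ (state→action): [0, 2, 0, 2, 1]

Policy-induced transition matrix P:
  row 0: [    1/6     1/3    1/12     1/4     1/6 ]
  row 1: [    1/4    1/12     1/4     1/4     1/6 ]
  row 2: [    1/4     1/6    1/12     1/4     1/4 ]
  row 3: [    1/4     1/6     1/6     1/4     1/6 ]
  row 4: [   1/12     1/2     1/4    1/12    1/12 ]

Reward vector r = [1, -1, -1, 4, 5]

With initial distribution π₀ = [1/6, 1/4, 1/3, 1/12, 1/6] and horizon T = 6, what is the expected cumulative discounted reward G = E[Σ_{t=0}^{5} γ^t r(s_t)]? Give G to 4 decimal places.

t=0: π = [0.1667, 0.2500, 0.3333, 0.0833, 0.1667], E[r] = 0.7500, γ^t·E[r] = 0.750000, running G = 0.750000
t=1: π = [0.2083, 0.2292, 0.1597, 0.2222, 0.1806], E[r] = 1.6111, γ^t·E[r] = 1.288889, running G = 2.038889
t=2: π = [0.2025, 0.2425, 0.1701, 0.2199, 0.1649], E[r] = 1.4942, γ^t·E[r] = 0.956296, running G = 2.995185
t=3: π = [0.2056, 0.2352, 0.1696, 0.2225, 0.1671], E[r] = 1.5264, γ^t·E[r] = 0.781531, running G = 3.776716
t=4: π = [0.2050, 0.2370, 0.1689, 0.2221, 0.1669], E[r] = 1.5220, γ^t·E[r] = 0.623414, running G = 4.400130
t=5: π = [0.2051, 0.2367, 0.1692, 0.2222, 0.1668], E[r] = 1.5222, γ^t·E[r] = 0.498786, running G = 4.898916

G = 4.8989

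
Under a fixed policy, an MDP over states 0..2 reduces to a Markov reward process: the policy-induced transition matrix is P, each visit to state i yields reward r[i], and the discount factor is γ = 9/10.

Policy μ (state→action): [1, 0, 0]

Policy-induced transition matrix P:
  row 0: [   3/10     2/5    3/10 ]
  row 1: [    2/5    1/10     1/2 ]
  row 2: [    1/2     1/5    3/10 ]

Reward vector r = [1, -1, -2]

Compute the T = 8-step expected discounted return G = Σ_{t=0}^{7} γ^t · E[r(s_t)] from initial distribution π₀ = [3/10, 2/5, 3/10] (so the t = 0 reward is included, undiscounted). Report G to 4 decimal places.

t=0: π = [0.3000, 0.4000, 0.3000], E[r] = -0.7000, γ^t·E[r] = -0.700000, running G = -0.700000
t=1: π = [0.4000, 0.2200, 0.3800], E[r] = -0.5800, γ^t·E[r] = -0.522000, running G = -1.222000
t=2: π = [0.3980, 0.2580, 0.3440], E[r] = -0.5480, γ^t·E[r] = -0.443880, running G = -1.665880
t=3: π = [0.3946, 0.2538, 0.3516], E[r] = -0.5624, γ^t·E[r] = -0.409990, running G = -2.075870
t=4: π = [0.3957, 0.2535, 0.3508], E[r] = -0.5594, γ^t·E[r] = -0.366996, running G = -2.442866
t=5: π = [0.3955, 0.2538, 0.3507], E[r] = -0.5597, γ^t·E[r] = -0.330495, running G = -2.773361
t=6: π = [0.3955, 0.2537, 0.3508], E[r] = -0.5597, γ^t·E[r] = -0.297456, running G = -3.070817
t=7: π = [0.3955, 0.2537, 0.3507], E[r] = -0.5597, γ^t·E[r] = -0.267701, running G = -3.338518

G = -3.3385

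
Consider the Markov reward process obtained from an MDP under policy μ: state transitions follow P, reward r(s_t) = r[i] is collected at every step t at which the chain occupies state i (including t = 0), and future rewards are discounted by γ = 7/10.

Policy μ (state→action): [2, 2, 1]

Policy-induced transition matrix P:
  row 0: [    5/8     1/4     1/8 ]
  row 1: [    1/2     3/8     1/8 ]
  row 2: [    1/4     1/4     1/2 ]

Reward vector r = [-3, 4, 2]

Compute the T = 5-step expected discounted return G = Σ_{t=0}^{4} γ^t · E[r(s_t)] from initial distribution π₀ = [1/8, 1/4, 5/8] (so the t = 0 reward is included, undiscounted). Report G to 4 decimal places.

G = 2.6038

t=0: π = [0.1250, 0.2500, 0.6250], E[r] = 1.8750, γ^t·E[r] = 1.875000, running G = 1.875000
t=1: π = [0.3594, 0.2813, 0.3594], E[r] = 0.7656, γ^t·E[r] = 0.535938, running G = 2.410938
t=2: π = [0.4551, 0.2852, 0.2598], E[r] = 0.2949, γ^t·E[r] = 0.144512, running G = 2.555449
t=3: π = [0.4919, 0.2856, 0.2224], E[r] = 0.1116, γ^t·E[r] = 0.038269, running G = 2.593719
t=4: π = [0.5059, 0.2857, 0.2084], E[r] = 0.0420, γ^t·E[r] = 0.010075, running G = 2.603794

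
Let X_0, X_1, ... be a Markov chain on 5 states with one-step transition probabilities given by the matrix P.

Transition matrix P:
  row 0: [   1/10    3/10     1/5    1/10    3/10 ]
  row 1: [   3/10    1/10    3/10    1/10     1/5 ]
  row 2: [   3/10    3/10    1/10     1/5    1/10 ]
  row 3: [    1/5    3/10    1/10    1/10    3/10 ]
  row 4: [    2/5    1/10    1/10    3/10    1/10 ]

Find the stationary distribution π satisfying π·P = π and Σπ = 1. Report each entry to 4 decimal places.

π = [0.2539, 0.2160, 0.1686, 0.1576, 0.2039]

Balance equations π_j = Σ_i π_i·P[i][j]:
  π_0 = 1/10·π_0 + 3/10·π_1 + 3/10·π_2 + 1/5·π_3 + 2/5·π_4
  π_1 = 3/10·π_0 + 1/10·π_1 + 3/10·π_2 + 3/10·π_3 + 1/10·π_4
  π_2 = 1/5·π_0 + 3/10·π_1 + 1/10·π_2 + 1/10·π_3 + 1/10·π_4
  π_3 = 1/10·π_0 + 1/10·π_1 + 1/5·π_2 + 1/10·π_3 + 3/10·π_4
  normalize: π_0 + π_1 + π_2 + π_3 + π_4 = 1
Solving the linear system gives exactly π = [1959/7717, 1667/7717, 1301/7717, 2433/15434, 3147/15434].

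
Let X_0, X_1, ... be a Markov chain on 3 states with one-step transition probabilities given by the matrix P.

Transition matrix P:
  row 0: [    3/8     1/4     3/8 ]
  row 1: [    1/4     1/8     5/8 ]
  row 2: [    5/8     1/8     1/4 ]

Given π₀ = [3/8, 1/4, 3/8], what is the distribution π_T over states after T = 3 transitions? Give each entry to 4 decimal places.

t=0: π = [0.3750, 0.2500, 0.3750]
t=1: π = [0.4375, 0.1719, 0.3906]
t=2: π = [0.4512, 0.1797, 0.3691]
t=3: π = [0.4448, 0.1814, 0.3738]

π = [0.4448, 0.1814, 0.3738]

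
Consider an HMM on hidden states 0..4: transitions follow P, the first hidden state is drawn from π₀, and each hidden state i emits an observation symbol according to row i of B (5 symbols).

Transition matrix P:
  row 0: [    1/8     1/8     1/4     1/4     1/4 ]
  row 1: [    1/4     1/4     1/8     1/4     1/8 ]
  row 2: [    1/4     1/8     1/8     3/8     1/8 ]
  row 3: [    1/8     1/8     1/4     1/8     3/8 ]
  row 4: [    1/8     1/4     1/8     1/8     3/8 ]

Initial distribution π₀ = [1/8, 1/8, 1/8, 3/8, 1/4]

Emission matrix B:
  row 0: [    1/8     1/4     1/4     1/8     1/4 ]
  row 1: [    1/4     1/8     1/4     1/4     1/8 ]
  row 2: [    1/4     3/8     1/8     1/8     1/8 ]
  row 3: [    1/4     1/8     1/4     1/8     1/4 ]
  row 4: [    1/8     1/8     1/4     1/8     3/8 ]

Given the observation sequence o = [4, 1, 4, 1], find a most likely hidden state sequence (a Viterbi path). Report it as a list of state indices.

t=0: δ = [3.125e-02, 1.562e-02, 1.562e-02, 9.375e-02, 9.375e-02]  (obs o_0=4)
t=1: δ = [2.930e-03, 2.930e-03, 8.789e-03, 1.465e-03, 4.395e-03]  ψ = [3, 4, 3, 3, 3]  (obs o_1=1)
t=2: δ = [5.493e-04, 1.373e-04, 1.373e-04, 8.240e-04, 6.180e-04]  ψ = [2, 2, 2, 2, 4]  (obs o_2=4)
t=3: δ = [2.575e-05, 1.931e-05, 7.725e-05, 1.717e-05, 3.862e-05]  ψ = [3, 4, 3, 0, 3]  (obs o_3=1)
backtrack: best end state = 2; path = [3, 2, 3, 2]

path = [3, 2, 3, 2]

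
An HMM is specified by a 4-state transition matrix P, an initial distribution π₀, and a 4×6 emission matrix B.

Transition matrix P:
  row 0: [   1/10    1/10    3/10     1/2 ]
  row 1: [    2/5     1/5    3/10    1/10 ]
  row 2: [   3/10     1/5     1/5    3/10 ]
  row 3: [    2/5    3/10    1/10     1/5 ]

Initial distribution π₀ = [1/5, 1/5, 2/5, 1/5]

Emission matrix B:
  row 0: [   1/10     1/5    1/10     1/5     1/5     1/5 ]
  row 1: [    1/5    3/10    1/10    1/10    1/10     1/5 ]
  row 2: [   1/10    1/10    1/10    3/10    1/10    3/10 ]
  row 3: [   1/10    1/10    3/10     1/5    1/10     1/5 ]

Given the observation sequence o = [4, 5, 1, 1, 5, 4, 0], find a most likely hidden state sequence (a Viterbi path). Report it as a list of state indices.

path = [0, 3, 1, 0, 3, 0, 3]

t=0: δ = [4.000e-02, 2.000e-02, 4.000e-02, 2.000e-02]  (obs o_0=4)
t=1: δ = [2.400e-03, 1.600e-03, 3.600e-03, 4.000e-03]  ψ = [2, 2, 0, 0]  (obs o_1=5)
t=2: δ = [3.200e-04, 3.600e-04, 7.200e-05, 1.200e-04]  ψ = [3, 3, 0, 0]  (obs o_2=1)
t=3: δ = [2.880e-05, 2.160e-05, 1.080e-05, 1.600e-05]  ψ = [1, 1, 1, 0]  (obs o_3=1)
t=4: δ = [1.728e-06, 9.600e-07, 2.592e-06, 2.880e-06]  ψ = [1, 3, 0, 0]  (obs o_4=5)
t=5: δ = [2.304e-07, 8.640e-08, 5.184e-08, 8.640e-08]  ψ = [3, 3, 0, 0]  (obs o_5=4)
t=6: δ = [3.456e-09, 5.184e-09, 6.912e-09, 1.152e-08]  ψ = [1, 3, 0, 0]  (obs o_6=0)
backtrack: best end state = 3; path = [0, 3, 1, 0, 3, 0, 3]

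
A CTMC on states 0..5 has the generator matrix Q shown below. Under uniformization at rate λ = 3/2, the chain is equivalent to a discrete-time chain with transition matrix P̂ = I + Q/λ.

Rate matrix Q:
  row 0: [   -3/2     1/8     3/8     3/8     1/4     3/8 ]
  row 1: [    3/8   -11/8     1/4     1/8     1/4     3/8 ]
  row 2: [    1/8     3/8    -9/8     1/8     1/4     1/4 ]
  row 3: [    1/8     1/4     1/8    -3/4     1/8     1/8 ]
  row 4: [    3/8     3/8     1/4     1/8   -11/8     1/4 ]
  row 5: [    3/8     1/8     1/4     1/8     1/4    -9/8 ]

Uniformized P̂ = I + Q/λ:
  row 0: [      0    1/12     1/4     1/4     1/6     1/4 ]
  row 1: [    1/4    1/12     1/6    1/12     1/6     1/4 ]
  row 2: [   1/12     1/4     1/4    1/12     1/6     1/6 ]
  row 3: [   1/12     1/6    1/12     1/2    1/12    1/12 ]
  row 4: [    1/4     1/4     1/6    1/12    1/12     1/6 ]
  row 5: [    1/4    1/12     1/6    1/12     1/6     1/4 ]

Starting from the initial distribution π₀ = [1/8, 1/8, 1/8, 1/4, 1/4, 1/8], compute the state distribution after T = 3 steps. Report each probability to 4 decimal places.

t=0: π = [0.1250, 0.1250, 0.1250, 0.2500, 0.2500, 0.1250]
t=1: π = [0.1563, 0.1667, 0.1667, 0.2083, 0.1250, 0.1771]
t=2: π = [0.1484, 0.1493, 0.1762, 0.1962, 0.1389, 0.1910]
t=3: π = [0.1508, 0.1522, 0.1774, 0.1898, 0.1387, 0.1910]

π = [0.1508, 0.1522, 0.1774, 0.1898, 0.1387, 0.1910]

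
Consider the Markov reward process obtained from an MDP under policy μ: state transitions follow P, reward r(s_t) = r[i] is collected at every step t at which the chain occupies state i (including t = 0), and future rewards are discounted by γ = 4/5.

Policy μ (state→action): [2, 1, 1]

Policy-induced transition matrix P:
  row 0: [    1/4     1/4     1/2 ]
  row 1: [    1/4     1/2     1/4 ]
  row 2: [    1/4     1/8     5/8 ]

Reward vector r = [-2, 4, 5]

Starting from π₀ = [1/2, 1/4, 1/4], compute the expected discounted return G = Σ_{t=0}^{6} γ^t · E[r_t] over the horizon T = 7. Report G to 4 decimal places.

G = 10.0686

t=0: π = [0.5000, 0.2500, 0.2500], E[r] = 1.2500, γ^t·E[r] = 1.250000, running G = 1.250000
t=1: π = [0.2500, 0.2813, 0.4688], E[r] = 2.9688, γ^t·E[r] = 2.375000, running G = 3.625000
t=2: π = [0.2500, 0.2617, 0.4883], E[r] = 2.9883, γ^t·E[r] = 1.912500, running G = 5.537500
t=3: π = [0.2500, 0.2544, 0.4956], E[r] = 2.9956, γ^t·E[r] = 1.533750, running G = 7.071250
t=4: π = [0.2500, 0.2516, 0.4984], E[r] = 2.9984, γ^t·E[r] = 1.228125, running G = 8.299375
t=5: π = [0.2500, 0.2506, 0.4994], E[r] = 2.9994, γ^t·E[r] = 0.982838, running G = 9.282213
t=6: π = [0.2500, 0.2502, 0.4998], E[r] = 2.9998, γ^t·E[r] = 0.786371, running G = 10.068584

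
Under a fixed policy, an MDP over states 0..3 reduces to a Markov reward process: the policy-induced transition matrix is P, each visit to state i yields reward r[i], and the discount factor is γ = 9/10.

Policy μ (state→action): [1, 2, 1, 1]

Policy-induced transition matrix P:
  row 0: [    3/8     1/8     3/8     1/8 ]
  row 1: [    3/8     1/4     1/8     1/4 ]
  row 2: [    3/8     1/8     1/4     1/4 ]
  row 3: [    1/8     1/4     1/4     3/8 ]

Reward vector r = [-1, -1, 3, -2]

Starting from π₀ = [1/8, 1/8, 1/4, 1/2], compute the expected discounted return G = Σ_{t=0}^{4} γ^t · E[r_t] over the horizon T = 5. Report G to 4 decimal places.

t=0: π = [0.1250, 0.1250, 0.2500, 0.5000], E[r] = -0.5000, γ^t·E[r] = -0.500000, running G = -0.500000
t=1: π = [0.2500, 0.2031, 0.2500, 0.2969], E[r] = -0.2969, γ^t·E[r] = -0.267188, running G = -0.767188
t=2: π = [0.3008, 0.1875, 0.2559, 0.2559], E[r] = -0.2324, γ^t·E[r] = -0.188262, running G = -0.955449
t=3: π = [0.3110, 0.1804, 0.2642, 0.2444], E[r] = -0.1877, γ^t·E[r] = -0.136865, running G = -1.092315
t=4: π = [0.3139, 0.1781, 0.2663, 0.2417], E[r] = -0.1764, γ^t·E[r] = -0.115711, running G = -1.208025

G = -1.2080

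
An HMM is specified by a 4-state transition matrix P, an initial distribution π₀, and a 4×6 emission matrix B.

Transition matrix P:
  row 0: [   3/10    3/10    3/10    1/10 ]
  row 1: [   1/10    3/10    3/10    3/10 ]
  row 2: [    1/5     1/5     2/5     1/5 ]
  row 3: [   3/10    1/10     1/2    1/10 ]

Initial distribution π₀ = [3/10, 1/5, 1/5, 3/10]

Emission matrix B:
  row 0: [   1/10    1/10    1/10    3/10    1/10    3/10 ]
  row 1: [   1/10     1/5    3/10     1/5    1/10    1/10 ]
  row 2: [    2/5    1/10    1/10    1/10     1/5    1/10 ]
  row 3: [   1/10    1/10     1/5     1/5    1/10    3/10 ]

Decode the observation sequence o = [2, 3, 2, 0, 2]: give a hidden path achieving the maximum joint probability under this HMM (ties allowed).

path = [3, 0, 1, 2, 1]

t=0: δ = [3.000e-02, 6.000e-02, 2.000e-02, 6.000e-02]  (obs o_0=2)
t=1: δ = [5.400e-03, 3.600e-03, 3.000e-03, 3.600e-03]  ψ = [3, 1, 3, 1]  (obs o_1=3)
t=2: δ = [1.620e-04, 4.860e-04, 1.800e-04, 2.160e-04]  ψ = [0, 0, 3, 1]  (obs o_2=2)
t=3: δ = [6.480e-06, 1.458e-05, 5.832e-05, 1.458e-05]  ψ = [3, 1, 1, 1]  (obs o_3=0)
t=4: δ = [1.166e-06, 3.499e-06, 2.333e-06, 2.333e-06]  ψ = [2, 2, 2, 2]  (obs o_4=2)
backtrack: best end state = 1; path = [3, 0, 1, 2, 1]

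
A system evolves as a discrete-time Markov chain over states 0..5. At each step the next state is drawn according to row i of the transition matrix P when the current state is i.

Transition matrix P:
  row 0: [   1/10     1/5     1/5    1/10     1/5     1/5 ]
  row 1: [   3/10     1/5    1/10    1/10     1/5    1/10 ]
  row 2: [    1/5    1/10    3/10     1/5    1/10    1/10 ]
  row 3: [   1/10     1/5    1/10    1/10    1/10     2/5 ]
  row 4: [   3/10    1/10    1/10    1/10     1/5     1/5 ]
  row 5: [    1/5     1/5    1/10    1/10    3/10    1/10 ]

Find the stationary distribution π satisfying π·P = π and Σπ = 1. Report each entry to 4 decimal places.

π = [0.2038, 0.1659, 0.1505, 0.1150, 0.1908, 0.1740]

Balance equations π_j = Σ_i π_i·P[i][j]:
  π_0 = 1/10·π_0 + 3/10·π_1 + 1/5·π_2 + 1/10·π_3 + 3/10·π_4 + 1/5·π_5
  π_1 = 1/5·π_0 + 1/5·π_1 + 1/10·π_2 + 1/5·π_3 + 1/10·π_4 + 1/5·π_5
  π_2 = 1/5·π_0 + 1/10·π_1 + 3/10·π_2 + 1/10·π_3 + 1/10·π_4 + 1/10·π_5
  π_3 = 1/10·π_0 + 1/10·π_1 + 1/5·π_2 + 1/10·π_3 + 1/10·π_4 + 1/10·π_5
  π_4 = 1/5·π_0 + 1/5·π_1 + 1/10·π_2 + 1/10·π_3 + 1/5·π_4 + 3/10·π_5
  normalize: π_0 + π_1 + π_2 + π_3 + π_4 + π_5 = 1
Solving the linear system gives exactly π = [19777/97047, 16097/97047, 14603/97047, 11165/97047, 18521/97047, 1876/10783].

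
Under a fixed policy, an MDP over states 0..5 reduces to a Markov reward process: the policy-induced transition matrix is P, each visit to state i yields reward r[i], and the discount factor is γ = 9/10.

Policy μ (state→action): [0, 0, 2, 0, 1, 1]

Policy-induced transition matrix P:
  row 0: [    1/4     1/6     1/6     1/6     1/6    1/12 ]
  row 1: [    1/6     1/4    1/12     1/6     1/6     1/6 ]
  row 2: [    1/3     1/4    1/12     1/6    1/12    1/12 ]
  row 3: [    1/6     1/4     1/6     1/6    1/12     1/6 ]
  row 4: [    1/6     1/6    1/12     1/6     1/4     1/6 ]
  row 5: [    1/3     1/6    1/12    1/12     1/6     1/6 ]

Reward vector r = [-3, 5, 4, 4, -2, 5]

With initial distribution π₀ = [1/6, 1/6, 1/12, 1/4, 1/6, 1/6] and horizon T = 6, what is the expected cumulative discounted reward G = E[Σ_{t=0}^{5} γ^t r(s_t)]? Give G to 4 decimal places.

t=0: π = [0.1667, 0.1667, 0.0833, 0.2500, 0.1667, 0.1667], E[r] = 2.1667, γ^t·E[r] = 2.166667, running G = 2.166667
t=1: π = [0.2222, 0.2083, 0.1181, 0.1528, 0.1528, 0.1458], E[r] = 1.8819, γ^t·E[r] = 1.693750, running G = 3.860417
t=2: π = [0.2292, 0.2066, 0.1146, 0.1545, 0.1568, 0.1383], E[r] = 1.7998, γ^t·E[r] = 1.457813, running G = 5.318229
t=3: π = [0.2279, 0.2063, 0.1153, 0.1551, 0.1573, 0.1380], E[r] = 1.8051, γ^t·E[r] = 1.315898, running G = 6.634128
t=4: π = [0.2279, 0.2064, 0.1153, 0.1552, 0.1572, 0.1381], E[r] = 1.8059, γ^t·E[r] = 1.184828, running G = 7.818956
t=5: π = [0.2279, 0.2064, 0.1153, 0.1552, 0.1572, 0.1381], E[r] = 1.8059, γ^t·E[r] = 1.066382, running G = 8.885338

G = 8.8853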